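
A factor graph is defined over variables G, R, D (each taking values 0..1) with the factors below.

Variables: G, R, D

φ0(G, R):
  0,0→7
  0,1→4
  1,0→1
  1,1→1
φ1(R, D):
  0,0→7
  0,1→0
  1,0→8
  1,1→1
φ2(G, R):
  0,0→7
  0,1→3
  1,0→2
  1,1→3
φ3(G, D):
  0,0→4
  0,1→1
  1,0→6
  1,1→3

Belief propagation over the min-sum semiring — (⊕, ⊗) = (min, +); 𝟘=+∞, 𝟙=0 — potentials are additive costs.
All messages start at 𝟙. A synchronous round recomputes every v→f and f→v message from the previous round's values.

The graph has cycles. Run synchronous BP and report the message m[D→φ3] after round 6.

init: all messages = 𝟙 over 2 values
r1 m[φ0→G] = [4, 1]
r1 m[φ0→R] = [1, 1]
r1 m[φ1→R] = [0, 1]
r1 m[φ1→D] = [7, 0]
r1 m[φ2→G] = [3, 2]
r1 m[φ2→R] = [2, 3]
r1 m[φ3→G] = [1, 3]
r1 m[φ3→D] = [4, 1]
r1 m[G→φ0] = [0, 0]
r1 m[G→φ2] = [0, 0]
r1 m[G→φ3] = [0, 0]
r1 m[R→φ0] = [0, 0]
r1 m[R→φ1] = [0, 0]
r1 m[R→φ2] = [0, 0]
r1 m[D→φ1] = [0, 0]
r1 m[D→φ3] = [0, 0]
r2 m[φ0→G] = [4, 1]
r2 m[φ0→R] = [1, 1]
r2 m[φ1→R] = [0, 1]
r2 m[φ1→D] = [7, 0]
r2 m[φ2→G] = [3, 2]
r2 m[φ2→R] = [2, 3]
r2 m[φ3→G] = [1, 3]
r2 m[φ3→D] = [4, 1]
r2 m[G→φ0] = [4, 5]
r2 m[G→φ2] = [5, 4]
r2 m[G→φ3] = [7, 3]
r2 m[R→φ0] = [2, 4]
r2 m[R→φ1] = [3, 4]
r2 m[R→φ2] = [1, 2]
r2 m[D→φ1] = [4, 1]
r2 m[D→φ3] = [7, 0]
r3 m[φ0→G] = [8, 3]
r3 m[φ0→R] = [6, 6]
r3 m[φ1→R] = [1, 2]
r3 m[φ1→D] = [10, 3]
r3 m[φ2→G] = [5, 3]
r3 m[φ2→R] = [6, 7]
r3 m[φ3→G] = [1, 3]
r3 m[φ3→D] = [9, 6]
r3 m[G→φ0] = [4, 5]
r3 m[G→φ2] = [5, 4]
r3 m[G→φ3] = [7, 3]
r3 m[R→φ0] = [2, 4]
r3 m[R→φ1] = [3, 4]
r3 m[R→φ2] = [1, 2]
r3 m[D→φ1] = [4, 1]
r3 m[D→φ3] = [7, 0]
r4 m[φ0→G] = [8, 3]
r4 m[φ0→R] = [6, 6]
r4 m[φ1→R] = [1, 2]
r4 m[φ1→D] = [10, 3]
r4 m[φ2→G] = [5, 3]
r4 m[φ2→R] = [6, 7]
r4 m[φ3→G] = [1, 3]
r4 m[φ3→D] = [9, 6]
r4 m[G→φ0] = [6, 6]
r4 m[G→φ2] = [9, 6]
r4 m[G→φ3] = [13, 6]
r4 m[R→φ0] = [7, 9]
r4 m[R→φ1] = [12, 13]
r4 m[R→φ2] = [7, 8]
r4 m[D→φ1] = [9, 6]
r4 m[D→φ3] = [10, 3]
r5 m[φ0→G] = [13, 8]
r5 m[φ0→R] = [7, 7]
r5 m[φ1→R] = [6, 7]
r5 m[φ1→D] = [19, 12]
r5 m[φ2→G] = [11, 9]
r5 m[φ2→R] = [8, 9]
r5 m[φ3→G] = [4, 6]
r5 m[φ3→D] = [12, 9]
r5 m[G→φ0] = [6, 6]
r5 m[G→φ2] = [9, 6]
r5 m[G→φ3] = [13, 6]
r5 m[R→φ0] = [7, 9]
r5 m[R→φ1] = [12, 13]
r5 m[R→φ2] = [7, 8]
r5 m[D→φ1] = [9, 6]
r5 m[D→φ3] = [10, 3]
r6 m[φ0→G] = [13, 8]
r6 m[φ0→R] = [7, 7]
r6 m[φ1→R] = [6, 7]
r6 m[φ1→D] = [19, 12]
r6 m[φ2→G] = [11, 9]
r6 m[φ2→R] = [8, 9]
r6 m[φ3→G] = [4, 6]
r6 m[φ3→D] = [12, 9]
r6 m[G→φ0] = [15, 15]
r6 m[G→φ2] = [17, 14]
r6 m[G→φ3] = [24, 17]
r6 m[R→φ0] = [14, 16]
r6 m[R→φ1] = [15, 16]
r6 m[R→φ2] = [13, 14]
r6 m[D→φ1] = [12, 9]
r6 m[D→φ3] = [19, 12]

message @ round 6 = [19, 12]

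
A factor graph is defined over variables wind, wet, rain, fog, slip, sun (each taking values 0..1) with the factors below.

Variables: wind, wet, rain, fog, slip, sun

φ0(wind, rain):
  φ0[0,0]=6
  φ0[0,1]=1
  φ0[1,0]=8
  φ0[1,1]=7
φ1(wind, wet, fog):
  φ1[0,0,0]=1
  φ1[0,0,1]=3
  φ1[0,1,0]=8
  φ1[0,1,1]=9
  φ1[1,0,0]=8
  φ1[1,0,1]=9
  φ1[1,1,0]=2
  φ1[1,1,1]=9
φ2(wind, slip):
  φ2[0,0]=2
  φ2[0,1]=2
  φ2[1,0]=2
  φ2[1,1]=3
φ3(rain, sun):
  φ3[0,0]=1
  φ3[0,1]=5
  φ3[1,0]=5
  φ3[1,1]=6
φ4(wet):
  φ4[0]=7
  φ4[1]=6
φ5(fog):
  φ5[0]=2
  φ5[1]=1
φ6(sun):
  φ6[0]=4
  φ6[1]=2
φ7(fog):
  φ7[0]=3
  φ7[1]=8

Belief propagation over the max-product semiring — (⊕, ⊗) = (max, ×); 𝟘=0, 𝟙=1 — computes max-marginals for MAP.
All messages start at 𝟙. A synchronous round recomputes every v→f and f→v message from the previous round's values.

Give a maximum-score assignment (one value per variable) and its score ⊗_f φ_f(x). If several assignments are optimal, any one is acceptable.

init: all messages = 𝟙 over 2 values
r1 m[φ0→wind] = [6, 8]
r1 m[φ0→rain] = [8, 7]
r1 m[φ1→wind] = [9, 9]
r1 m[φ1→wet] = [9, 9]
r1 m[φ1→fog] = [8, 9]
r1 m[φ2→wind] = [2, 3]
r1 m[φ2→slip] = [2, 3]
r1 m[φ3→rain] = [5, 6]
r1 m[φ3→sun] = [5, 6]
r1 m[φ4→wet] = [7, 6]
r1 m[φ5→fog] = [2, 1]
r1 m[φ6→sun] = [4, 2]
r1 m[φ7→fog] = [3, 8]
r1 m[wind→φ0] = [1, 1]
r1 m[wind→φ1] = [1, 1]
r1 m[wind→φ2] = [1, 1]
r1 m[wet→φ1] = [1, 1]
r1 m[wet→φ4] = [1, 1]
r1 m[rain→φ0] = [1, 1]
r1 m[rain→φ3] = [1, 1]
r1 m[fog→φ1] = [1, 1]
r1 m[fog→φ5] = [1, 1]
r1 m[fog→φ7] = [1, 1]
r1 m[slip→φ2] = [1, 1]
r1 m[sun→φ3] = [1, 1]
r1 m[sun→φ6] = [1, 1]
r2 m[φ0→wind] = [6, 8]
r2 m[φ0→rain] = [8, 7]
r2 m[φ1→wind] = [9, 9]
r2 m[φ1→wet] = [9, 9]
r2 m[φ1→fog] = [8, 9]
r2 m[φ2→wind] = [2, 3]
r2 m[φ2→slip] = [2, 3]
r2 m[φ3→rain] = [5, 6]
r2 m[φ3→sun] = [5, 6]
r2 m[φ4→wet] = [7, 6]
r2 m[φ5→fog] = [2, 1]
r2 m[φ6→sun] = [4, 2]
r2 m[φ7→fog] = [3, 8]
r2 m[wind→φ0] = [18, 27]
r2 m[wind→φ1] = [12, 24]
r2 m[wind→φ2] = [54, 72]
r2 m[wet→φ1] = [7, 6]
r2 m[wet→φ4] = [9, 9]
r2 m[rain→φ0] = [5, 6]
r2 m[rain→φ3] = [8, 7]
r2 m[fog→φ1] = [6, 8]
r2 m[fog→φ5] = [24, 72]
r2 m[fog→φ7] = [16, 9]
r2 m[slip→φ2] = [1, 1]
r2 m[sun→φ3] = [4, 2]
r2 m[sun→φ6] = [5, 6]
r3 m[φ0→wind] = [30, 42]
r3 m[φ0→rain] = [216, 189]
r3 m[φ1→wind] = [432, 504]
r3 m[φ1→wet] = [1728, 1728]
r3 m[φ1→fog] = [1344, 1512]
r3 m[φ2→wind] = [2, 3]
r3 m[φ2→slip] = [144, 216]
r3 m[φ3→rain] = [10, 20]
r3 m[φ3→sun] = [35, 42]
r3 m[φ4→wet] = [7, 6]
r3 m[φ5→fog] = [2, 1]
r3 m[φ6→sun] = [4, 2]
r3 m[φ7→fog] = [3, 8]
r3 m[wind→φ0] = [18, 27]
r3 m[wind→φ1] = [12, 24]
r3 m[wind→φ2] = [54, 72]
r3 m[wet→φ1] = [7, 6]
r3 m[wet→φ4] = [9, 9]
r3 m[rain→φ0] = [5, 6]
r3 m[rain→φ3] = [8, 7]
r3 m[fog→φ1] = [6, 8]
r3 m[fog→φ5] = [24, 72]
r3 m[fog→φ7] = [16, 9]
r3 m[slip→φ2] = [1, 1]
r3 m[sun→φ3] = [4, 2]
r3 m[sun→φ6] = [5, 6]
r4 m[φ0→wind] = [30, 42]
r4 m[φ0→rain] = [216, 189]
r4 m[φ1→wind] = [432, 504]
r4 m[φ1→wet] = [1728, 1728]
r4 m[φ1→fog] = [1344, 1512]
r4 m[φ2→wind] = [2, 3]
r4 m[φ2→slip] = [144, 216]
r4 m[φ3→rain] = [10, 20]
r4 m[φ3→sun] = [35, 42]
r4 m[φ4→wet] = [7, 6]
r4 m[φ5→fog] = [2, 1]
r4 m[φ6→sun] = [4, 2]
r4 m[φ7→fog] = [3, 8]
r4 m[wind→φ0] = [864, 1512]
r4 m[wind→φ1] = [60, 126]
r4 m[wind→φ2] = [12960, 21168]
r4 m[wet→φ1] = [7, 6]
r4 m[wet→φ4] = [1728, 1728]
r4 m[rain→φ0] = [10, 20]
r4 m[rain→φ3] = [216, 189]
r4 m[fog→φ1] = [6, 8]
r4 m[fog→φ5] = [4032, 12096]
r4 m[fog→φ7] = [2688, 1512]
r4 m[slip→φ2] = [1, 1]
r4 m[sun→φ3] = [4, 2]
r4 m[sun→φ6] = [35, 42]
r5 m[φ0→wind] = [60, 140]
r5 m[φ0→rain] = [12096, 10584]
r5 m[φ1→wind] = [432, 504]
r5 m[φ1→wet] = [9072, 9072]
r5 m[φ1→fog] = [7056, 7938]
r5 m[φ2→wind] = [2, 3]
r5 m[φ2→slip] = [42336, 63504]
r5 m[φ3→rain] = [10, 20]
r5 m[φ3→sun] = [945, 1134]
r5 m[φ4→wet] = [7, 6]
r5 m[φ5→fog] = [2, 1]
r5 m[φ6→sun] = [4, 2]
r5 m[φ7→fog] = [3, 8]
r5 m[wind→φ0] = [864, 1512]
r5 m[wind→φ1] = [60, 126]
r5 m[wind→φ2] = [12960, 21168]
r5 m[wet→φ1] = [7, 6]
r5 m[wet→φ4] = [1728, 1728]
r5 m[rain→φ0] = [10, 20]
r5 m[rain→φ3] = [216, 189]
r5 m[fog→φ1] = [6, 8]
r5 m[fog→φ5] = [4032, 12096]
r5 m[fog→φ7] = [2688, 1512]
r5 m[slip→φ2] = [1, 1]
r5 m[sun→φ3] = [4, 2]
r5 m[sun→φ6] = [35, 42]
r6 m[φ0→wind] = [60, 140]
r6 m[φ0→rain] = [12096, 10584]
r6 m[φ1→wind] = [432, 504]
r6 m[φ1→wet] = [9072, 9072]
r6 m[φ1→fog] = [7056, 7938]
r6 m[φ2→wind] = [2, 3]
r6 m[φ2→slip] = [42336, 63504]
r6 m[φ3→rain] = [10, 20]
r6 m[φ3→sun] = [945, 1134]
r6 m[φ4→wet] = [7, 6]
r6 m[φ5→fog] = [2, 1]
r6 m[φ6→sun] = [4, 2]
r6 m[φ7→fog] = [3, 8]
r6 m[wind→φ0] = [864, 1512]
r6 m[wind→φ1] = [120, 420]
r6 m[wind→φ2] = [25920, 70560]
r6 m[wet→φ1] = [7, 6]
r6 m[wet→φ4] = [9072, 9072]
r6 m[rain→φ0] = [10, 20]
r6 m[rain→φ3] = [12096, 10584]
r6 m[fog→φ1] = [6, 8]
r6 m[fog→φ5] = [21168, 63504]
r6 m[fog→φ7] = [14112, 7938]
r6 m[slip→φ2] = [1, 1]
r6 m[sun→φ3] = [4, 2]
r6 m[sun→φ6] = [945, 1134]
r7 m[φ0→wind] = [60, 140]
r7 m[φ0→rain] = [12096, 10584]
r7 m[φ1→wind] = [432, 504]
r7 m[φ1→wet] = [30240, 30240]
r7 m[φ1→fog] = [23520, 26460]
r7 m[φ2→wind] = [2, 3]
r7 m[φ2→slip] = [141120, 211680]
r7 m[φ3→rain] = [10, 20]
r7 m[φ3→sun] = [52920, 63504]
r7 m[φ4→wet] = [7, 6]
r7 m[φ5→fog] = [2, 1]
r7 m[φ6→sun] = [4, 2]
r7 m[φ7→fog] = [3, 8]
r7 m[wind→φ0] = [864, 1512]
r7 m[wind→φ1] = [120, 420]
r7 m[wind→φ2] = [25920, 70560]
r7 m[wet→φ1] = [7, 6]
r7 m[wet→φ4] = [9072, 9072]
r7 m[rain→φ0] = [10, 20]
r7 m[rain→φ3] = [12096, 10584]
r7 m[fog→φ1] = [6, 8]
r7 m[fog→φ5] = [21168, 63504]
r7 m[fog→φ7] = [14112, 7938]
r7 m[slip→φ2] = [1, 1]
r7 m[sun→φ3] = [4, 2]
r7 m[sun→φ6] = [945, 1134]
r8 m[φ0→wind] = [60, 140]
r8 m[φ0→rain] = [12096, 10584]
r8 m[φ1→wind] = [432, 504]
r8 m[φ1→wet] = [30240, 30240]
r8 m[φ1→fog] = [23520, 26460]
r8 m[φ2→wind] = [2, 3]
r8 m[φ2→slip] = [141120, 211680]
r8 m[φ3→rain] = [10, 20]
r8 m[φ3→sun] = [52920, 63504]
r8 m[φ4→wet] = [7, 6]
r8 m[φ5→fog] = [2, 1]
r8 m[φ6→sun] = [4, 2]
r8 m[φ7→fog] = [3, 8]
r8 m[wind→φ0] = [864, 1512]
r8 m[wind→φ1] = [120, 420]
r8 m[wind→φ2] = [25920, 70560]
r8 m[wet→φ1] = [7, 6]
r8 m[wet→φ4] = [30240, 30240]
r8 m[rain→φ0] = [10, 20]
r8 m[rain→φ3] = [12096, 10584]
r8 m[fog→φ1] = [6, 8]
r8 m[fog→φ5] = [70560, 211680]
r8 m[fog→φ7] = [47040, 26460]
r8 m[slip→φ2] = [1, 1]
r8 m[sun→φ3] = [4, 2]
r8 m[sun→φ6] = [52920, 63504]
r9 m[φ0→wind] = [60, 140]
r9 m[φ0→rain] = [12096, 10584]
r9 m[φ1→wind] = [432, 504]
r9 m[φ1→wet] = [30240, 30240]
r9 m[φ1→fog] = [23520, 26460]
r9 m[φ2→wind] = [2, 3]
r9 m[φ2→slip] = [141120, 211680]
r9 m[φ3→rain] = [10, 20]
r9 m[φ3→sun] = [52920, 63504]
r9 m[φ4→wet] = [7, 6]
r9 m[φ5→fog] = [2, 1]
r9 m[φ6→sun] = [4, 2]
r9 m[φ7→fog] = [3, 8]
r9 m[wind→φ0] = [864, 1512]
r9 m[wind→φ1] = [120, 420]
r9 m[wind→φ2] = [25920, 70560]
r9 m[wet→φ1] = [7, 6]
r9 m[wet→φ4] = [30240, 30240]
r9 m[rain→φ0] = [10, 20]
r9 m[rain→φ3] = [12096, 10584]
r9 m[fog→φ1] = [6, 8]
r9 m[fog→φ5] = [70560, 211680]
r9 m[fog→φ7] = [47040, 26460]
r9 m[slip→φ2] = [1, 1]
r9 m[sun→φ3] = [4, 2]
r9 m[sun→φ6] = [52920, 63504]
fixed point reached at round 9
traceback from wind: (wind=1, wet=0, rain=1, fog=1, slip=1, sun=0), score=211680

assignment: (wind=1, wet=0, rain=1, fog=1, slip=1, sun=0); score = 211680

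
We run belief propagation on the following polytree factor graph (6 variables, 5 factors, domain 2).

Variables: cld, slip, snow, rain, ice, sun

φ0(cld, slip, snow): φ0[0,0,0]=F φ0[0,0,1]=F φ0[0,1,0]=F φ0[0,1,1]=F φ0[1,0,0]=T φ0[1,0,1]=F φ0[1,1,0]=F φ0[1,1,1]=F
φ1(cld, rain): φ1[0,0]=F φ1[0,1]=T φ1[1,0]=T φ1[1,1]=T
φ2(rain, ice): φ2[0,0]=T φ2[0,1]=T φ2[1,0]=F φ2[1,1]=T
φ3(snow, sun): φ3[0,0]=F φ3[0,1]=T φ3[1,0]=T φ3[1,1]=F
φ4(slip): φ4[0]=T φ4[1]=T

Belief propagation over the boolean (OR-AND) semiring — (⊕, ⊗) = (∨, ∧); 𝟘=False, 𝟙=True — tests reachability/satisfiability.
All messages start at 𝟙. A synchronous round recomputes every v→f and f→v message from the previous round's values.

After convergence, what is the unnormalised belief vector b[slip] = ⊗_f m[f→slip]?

init: all messages = 𝟙 over 2 values
r1 m[φ0→cld] = [F, T]
r1 m[φ0→slip] = [T, F]
r1 m[φ0→snow] = [T, F]
r1 m[φ1→cld] = [T, T]
r1 m[φ1→rain] = [T, T]
r1 m[φ2→rain] = [T, T]
r1 m[φ2→ice] = [T, T]
r1 m[φ3→snow] = [T, T]
r1 m[φ3→sun] = [T, T]
r1 m[φ4→slip] = [T, T]
r1 m[cld→φ0] = [T, T]
r1 m[cld→φ1] = [T, T]
r1 m[slip→φ0] = [T, T]
r1 m[slip→φ4] = [T, T]
r1 m[snow→φ0] = [T, T]
r1 m[snow→φ3] = [T, T]
r1 m[rain→φ1] = [T, T]
r1 m[rain→φ2] = [T, T]
r1 m[ice→φ2] = [T, T]
r1 m[sun→φ3] = [T, T]
r2 m[φ0→cld] = [F, T]
r2 m[φ0→slip] = [T, F]
r2 m[φ0→snow] = [T, F]
r2 m[φ1→cld] = [T, T]
r2 m[φ1→rain] = [T, T]
r2 m[φ2→rain] = [T, T]
r2 m[φ2→ice] = [T, T]
r2 m[φ3→snow] = [T, T]
r2 m[φ3→sun] = [T, T]
r2 m[φ4→slip] = [T, T]
r2 m[cld→φ0] = [T, T]
r2 m[cld→φ1] = [F, T]
r2 m[slip→φ0] = [T, T]
r2 m[slip→φ4] = [T, F]
r2 m[snow→φ0] = [T, T]
r2 m[snow→φ3] = [T, F]
r2 m[rain→φ1] = [T, T]
r2 m[rain→φ2] = [T, T]
r2 m[ice→φ2] = [T, T]
r2 m[sun→φ3] = [T, T]
r3 m[φ0→cld] = [F, T]
r3 m[φ0→slip] = [T, F]
r3 m[φ0→snow] = [T, F]
r3 m[φ1→cld] = [T, T]
r3 m[φ1→rain] = [T, T]
r3 m[φ2→rain] = [T, T]
r3 m[φ2→ice] = [T, T]
r3 m[φ3→snow] = [T, T]
r3 m[φ3→sun] = [F, T]
r3 m[φ4→slip] = [T, T]
r3 m[cld→φ0] = [T, T]
r3 m[cld→φ1] = [F, T]
r3 m[slip→φ0] = [T, T]
r3 m[slip→φ4] = [T, F]
r3 m[snow→φ0] = [T, T]
r3 m[snow→φ3] = [T, F]
r3 m[rain→φ1] = [T, T]
r3 m[rain→φ2] = [T, T]
r3 m[ice→φ2] = [T, T]
r3 m[sun→φ3] = [T, T]
r4 m[φ0→cld] = [F, T]
r4 m[φ0→slip] = [T, F]
r4 m[φ0→snow] = [T, F]
r4 m[φ1→cld] = [T, T]
r4 m[φ1→rain] = [T, T]
r4 m[φ2→rain] = [T, T]
r4 m[φ2→ice] = [T, T]
r4 m[φ3→snow] = [T, T]
r4 m[φ3→sun] = [F, T]
r4 m[φ4→slip] = [T, T]
r4 m[cld→φ0] = [T, T]
r4 m[cld→φ1] = [F, T]
r4 m[slip→φ0] = [T, T]
r4 m[slip→φ4] = [T, F]
r4 m[snow→φ0] = [T, T]
r4 m[snow→φ3] = [T, F]
r4 m[rain→φ1] = [T, T]
r4 m[rain→φ2] = [T, T]
r4 m[ice→φ2] = [T, T]
r4 m[sun→φ3] = [T, T]
fixed point reached at round 4
b[slip] = ⊗ incoming = [T, F]

b[slip] = [T, F]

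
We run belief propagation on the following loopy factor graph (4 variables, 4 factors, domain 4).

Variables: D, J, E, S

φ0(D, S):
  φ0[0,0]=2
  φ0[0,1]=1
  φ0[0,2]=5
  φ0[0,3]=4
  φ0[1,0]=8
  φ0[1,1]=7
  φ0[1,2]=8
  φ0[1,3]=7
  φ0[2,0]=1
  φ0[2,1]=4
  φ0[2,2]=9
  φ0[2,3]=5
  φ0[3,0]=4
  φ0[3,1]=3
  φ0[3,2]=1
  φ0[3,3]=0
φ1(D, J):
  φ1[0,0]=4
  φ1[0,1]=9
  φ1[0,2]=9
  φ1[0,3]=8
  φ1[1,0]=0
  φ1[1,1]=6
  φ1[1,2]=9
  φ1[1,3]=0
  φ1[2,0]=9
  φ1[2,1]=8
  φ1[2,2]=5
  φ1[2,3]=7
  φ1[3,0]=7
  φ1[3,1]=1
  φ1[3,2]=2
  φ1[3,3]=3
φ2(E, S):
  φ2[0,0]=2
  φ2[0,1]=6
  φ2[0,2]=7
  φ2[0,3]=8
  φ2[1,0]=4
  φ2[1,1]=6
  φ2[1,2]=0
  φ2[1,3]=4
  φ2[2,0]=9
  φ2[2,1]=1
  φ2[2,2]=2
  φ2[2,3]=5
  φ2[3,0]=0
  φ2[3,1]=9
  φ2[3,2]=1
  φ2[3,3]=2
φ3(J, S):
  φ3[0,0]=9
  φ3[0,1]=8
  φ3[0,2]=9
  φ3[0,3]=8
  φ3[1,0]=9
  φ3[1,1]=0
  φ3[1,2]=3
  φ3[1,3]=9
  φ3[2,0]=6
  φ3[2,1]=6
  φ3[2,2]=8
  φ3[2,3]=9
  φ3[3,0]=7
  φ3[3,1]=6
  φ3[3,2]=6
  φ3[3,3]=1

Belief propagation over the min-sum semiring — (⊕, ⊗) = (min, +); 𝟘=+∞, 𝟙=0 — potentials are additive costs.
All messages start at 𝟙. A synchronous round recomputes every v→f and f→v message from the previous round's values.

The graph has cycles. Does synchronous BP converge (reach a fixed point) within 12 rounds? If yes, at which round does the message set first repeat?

NOT CONVERGED within 12 rounds

init: all messages = 𝟙 over 4 values
r1 m[φ0→D] = [1, 7, 1, 0]
r1 m[φ0→S] = [1, 1, 1, 0]
r1 m[φ1→D] = [4, 0, 5, 1]
r1 m[φ1→J] = [0, 1, 2, 0]
r1 m[φ2→E] = [2, 0, 1, 0]
r1 m[φ2→S] = [0, 1, 0, 2]
r1 m[φ3→J] = [8, 0, 6, 1]
r1 m[φ3→S] = [6, 0, 3, 1]
r1 m[D→φ0] = [0, 0, 0, 0]
r1 m[D→φ1] = [0, 0, 0, 0]
r1 m[J→φ1] = [0, 0, 0, 0]
r1 m[J→φ3] = [0, 0, 0, 0]
r1 m[E→φ2] = [0, 0, 0, 0]
r1 m[S→φ0] = [0, 0, 0, 0]
r1 m[S→φ2] = [0, 0, 0, 0]
r1 m[S→φ3] = [0, 0, 0, 0]
r2 m[φ0→D] = [1, 7, 1, 0]
r2 m[φ0→S] = [1, 1, 1, 0]
r2 m[φ1→D] = [4, 0, 5, 1]
r2 m[φ1→J] = [0, 1, 2, 0]
r2 m[φ2→E] = [2, 0, 1, 0]
r2 m[φ2→S] = [0, 1, 0, 2]
r2 m[φ3→J] = [8, 0, 6, 1]
r2 m[φ3→S] = [6, 0, 3, 1]
r2 m[D→φ0] = [4, 0, 5, 1]
r2 m[D→φ1] = [1, 7, 1, 0]
r2 m[J→φ1] = [8, 0, 6, 1]
r2 m[J→φ3] = [0, 1, 2, 0]
r2 m[E→φ2] = [0, 0, 0, 0]
r2 m[S→φ0] = [6, 1, 3, 3]
r2 m[S→φ2] = [7, 1, 4, 1]
r2 m[S→φ3] = [1, 2, 1, 2]
r3 m[φ0→D] = [2, 8, 5, 3]
r3 m[φ0→S] = [5, 4, 2, 1]
r3 m[φ1→D] = [9, 1, 8, 1]
r3 m[φ1→J] = [5, 1, 2, 3]
r3 m[φ2→E] = [7, 4, 2, 3]
r3 m[φ2→S] = [0, 1, 0, 2]
r3 m[φ3→J] = [10, 2, 7, 3]
r3 m[φ3→S] = [7, 1, 4, 1]
r3 m[D→φ0] = [4, 0, 5, 1]
r3 m[D→φ1] = [1, 7, 1, 0]
r3 m[J→φ1] = [8, 0, 6, 1]
r3 m[J→φ3] = [0, 1, 2, 0]
r3 m[E→φ2] = [0, 0, 0, 0]
r3 m[S→φ0] = [6, 1, 3, 3]
r3 m[S→φ2] = [7, 1, 4, 1]
r3 m[S→φ3] = [1, 2, 1, 2]
r4 m[φ0→D] = [2, 8, 5, 3]
r4 m[φ0→S] = [5, 4, 2, 1]
r4 m[φ1→D] = [9, 1, 8, 1]
r4 m[φ1→J] = [5, 1, 2, 3]
r4 m[φ2→E] = [7, 4, 2, 3]
r4 m[φ2→S] = [0, 1, 0, 2]
r4 m[φ3→J] = [10, 2, 7, 3]
r4 m[φ3→S] = [7, 1, 4, 1]
r4 m[D→φ0] = [9, 1, 8, 1]
r4 m[D→φ1] = [2, 8, 5, 3]
r4 m[J→φ1] = [10, 2, 7, 3]
r4 m[J→φ3] = [5, 1, 2, 3]
r4 m[E→φ2] = [0, 0, 0, 0]
r4 m[S→φ0] = [7, 2, 4, 3]
r4 m[S→φ2] = [12, 5, 6, 2]
r4 m[S→φ3] = [5, 5, 2, 3]
r5 m[φ0→D] = [3, 9, 6, 3]
r5 m[φ0→S] = [5, 4, 2, 1]
r5 m[φ1→D] = [11, 3, 10, 3]
r5 m[φ1→J] = [6, 4, 5, 6]
r5 m[φ2→E] = [10, 6, 6, 4]
r5 m[φ2→S] = [0, 1, 0, 2]
r5 m[φ3→J] = [11, 5, 10, 4]
r5 m[φ3→S] = [8, 1, 4, 4]
r5 m[D→φ0] = [9, 1, 8, 1]
r5 m[D→φ1] = [2, 8, 5, 3]
r5 m[J→φ1] = [10, 2, 7, 3]
r5 m[J→φ3] = [5, 1, 2, 3]
r5 m[E→φ2] = [0, 0, 0, 0]
r5 m[S→φ0] = [7, 2, 4, 3]
r5 m[S→φ2] = [12, 5, 6, 2]
r5 m[S→φ3] = [5, 5, 2, 3]
r6 m[φ0→D] = [3, 9, 6, 3]
r6 m[φ0→S] = [5, 4, 2, 1]
r6 m[φ1→D] = [11, 3, 10, 3]
r6 m[φ1→J] = [6, 4, 5, 6]
r6 m[φ2→E] = [10, 6, 6, 4]
r6 m[φ2→S] = [0, 1, 0, 2]
r6 m[φ3→J] = [11, 5, 10, 4]
r6 m[φ3→S] = [8, 1, 4, 4]
r6 m[D→φ0] = [11, 3, 10, 3]
r6 m[D→φ1] = [3, 9, 6, 3]
r6 m[J→φ1] = [11, 5, 10, 4]
r6 m[J→φ3] = [6, 4, 5, 6]
r6 m[E→φ2] = [0, 0, 0, 0]
r6 m[S→φ0] = [8, 2, 4, 6]
r6 m[S→φ2] = [13, 5, 6, 5]
r6 m[S→φ3] = [5, 5, 2, 3]
r7 m[φ0→D] = [3, 9, 6, 5]
r7 m[φ0→S] = [7, 6, 4, 3]
r7 m[φ1→D] = [12, 4, 11, 6]
r7 m[φ1→J] = [7, 4, 5, 6]
r7 m[φ2→E] = [11, 6, 6, 7]
r7 m[φ2→S] = [0, 1, 0, 2]
r7 m[φ3→J] = [11, 5, 10, 4]
r7 m[φ3→S] = [11, 4, 7, 7]
r7 m[D→φ0] = [11, 3, 10, 3]
r7 m[D→φ1] = [3, 9, 6, 3]
r7 m[J→φ1] = [11, 5, 10, 4]
r7 m[J→φ3] = [6, 4, 5, 6]
r7 m[E→φ2] = [0, 0, 0, 0]
r7 m[S→φ0] = [8, 2, 4, 6]
r7 m[S→φ2] = [13, 5, 6, 5]
r7 m[S→φ3] = [5, 5, 2, 3]
r8 m[φ0→D] = [3, 9, 6, 5]
r8 m[φ0→S] = [7, 6, 4, 3]
r8 m[φ1→D] = [12, 4, 11, 6]
r8 m[φ1→J] = [7, 4, 5, 6]
r8 m[φ2→E] = [11, 6, 6, 7]
r8 m[φ2→S] = [0, 1, 0, 2]
r8 m[φ3→J] = [11, 5, 10, 4]
r8 m[φ3→S] = [11, 4, 7, 7]
r8 m[D→φ0] = [12, 4, 11, 6]
r8 m[D→φ1] = [3, 9, 6, 5]
r8 m[J→φ1] = [11, 5, 10, 4]
r8 m[J→φ3] = [7, 4, 5, 6]
r8 m[E→φ2] = [0, 0, 0, 0]
r8 m[S→φ0] = [11, 5, 7, 9]
r8 m[S→φ2] = [18, 10, 11, 10]
r8 m[S→φ3] = [7, 7, 4, 5]
r9 m[φ0→D] = [6, 12, 9, 8]
r9 m[φ0→S] = [10, 9, 7, 6]
r9 m[φ1→D] = [12, 4, 11, 6]
r9 m[φ1→J] = [7, 6, 7, 8]
r9 m[φ2→E] = [16, 11, 11, 12]
r9 m[φ2→S] = [0, 1, 0, 2]
r9 m[φ3→J] = [13, 7, 12, 6]
r9 m[φ3→S] = [11, 4, 7, 7]
r9 m[D→φ0] = [12, 4, 11, 6]
r9 m[D→φ1] = [3, 9, 6, 5]
r9 m[J→φ1] = [11, 5, 10, 4]
r9 m[J→φ3] = [7, 4, 5, 6]
r9 m[E→φ2] = [0, 0, 0, 0]
r9 m[S→φ0] = [11, 5, 7, 9]
r9 m[S→φ2] = [18, 10, 11, 10]
r9 m[S→φ3] = [7, 7, 4, 5]
r10 m[φ0→D] = [6, 12, 9, 8]
r10 m[φ0→S] = [10, 9, 7, 6]
r10 m[φ1→D] = [12, 4, 11, 6]
r10 m[φ1→J] = [7, 6, 7, 8]
r10 m[φ2→E] = [16, 11, 11, 12]
r10 m[φ2→S] = [0, 1, 0, 2]
r10 m[φ3→J] = [13, 7, 12, 6]
r10 m[φ3→S] = [11, 4, 7, 7]
r10 m[D→φ0] = [12, 4, 11, 6]
r10 m[D→φ1] = [6, 12, 9, 8]
r10 m[J→φ1] = [13, 7, 12, 6]
r10 m[J→φ3] = [7, 6, 7, 8]
r10 m[E→φ2] = [0, 0, 0, 0]
r10 m[S→φ0] = [11, 5, 7, 9]
r10 m[S→φ2] = [21, 13, 14, 13]
r10 m[S→φ3] = [10, 10, 7, 8]
r11 m[φ0→D] = [6, 12, 9, 8]
r11 m[φ0→S] = [10, 9, 7, 6]
r11 m[φ1→D] = [14, 6, 13, 8]
r11 m[φ1→J] = [10, 9, 10, 11]
r11 m[φ2→E] = [19, 14, 14, 15]
r11 m[φ2→S] = [0, 1, 0, 2]
r11 m[φ3→J] = [16, 10, 15, 9]
r11 m[φ3→S] = [13, 6, 9, 9]
r11 m[D→φ0] = [12, 4, 11, 6]
r11 m[D→φ1] = [6, 12, 9, 8]
r11 m[J→φ1] = [13, 7, 12, 6]
r11 m[J→φ3] = [7, 6, 7, 8]
r11 m[E→φ2] = [0, 0, 0, 0]
r11 m[S→φ0] = [11, 5, 7, 9]
r11 m[S→φ2] = [21, 13, 14, 13]
r11 m[S→φ3] = [10, 10, 7, 8]
r12 m[φ0→D] = [6, 12, 9, 8]
r12 m[φ0→S] = [10, 9, 7, 6]
r12 m[φ1→D] = [14, 6, 13, 8]
r12 m[φ1→J] = [10, 9, 10, 11]
r12 m[φ2→E] = [19, 14, 14, 15]
r12 m[φ2→S] = [0, 1, 0, 2]
r12 m[φ3→J] = [16, 10, 15, 9]
r12 m[φ3→S] = [13, 6, 9, 9]
r12 m[D→φ0] = [14, 6, 13, 8]
r12 m[D→φ1] = [6, 12, 9, 8]
r12 m[J→φ1] = [16, 10, 15, 9]
r12 m[J→φ3] = [10, 9, 10, 11]
r12 m[E→φ2] = [0, 0, 0, 0]
r12 m[S→φ0] = [13, 7, 9, 11]
r12 m[S→φ2] = [23, 15, 16, 15]
r12 m[S→φ3] = [10, 10, 7, 8]
no fixed point within 12 rounds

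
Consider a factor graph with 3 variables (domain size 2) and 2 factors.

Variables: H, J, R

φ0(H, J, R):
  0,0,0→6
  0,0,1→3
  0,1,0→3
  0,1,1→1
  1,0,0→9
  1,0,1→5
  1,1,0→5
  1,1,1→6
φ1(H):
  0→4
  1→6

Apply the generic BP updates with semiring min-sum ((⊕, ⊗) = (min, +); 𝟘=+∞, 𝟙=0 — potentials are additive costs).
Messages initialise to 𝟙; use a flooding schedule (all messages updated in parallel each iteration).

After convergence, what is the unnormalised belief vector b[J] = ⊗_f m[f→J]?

init: all messages = 𝟙 over 2 values
r1 m[φ0→H] = [1, 5]
r1 m[φ0→J] = [3, 1]
r1 m[φ0→R] = [3, 1]
r1 m[φ1→H] = [4, 6]
r1 m[H→φ0] = [0, 0]
r1 m[H→φ1] = [0, 0]
r1 m[J→φ0] = [0, 0]
r1 m[R→φ0] = [0, 0]
r2 m[φ0→H] = [1, 5]
r2 m[φ0→J] = [3, 1]
r2 m[φ0→R] = [3, 1]
r2 m[φ1→H] = [4, 6]
r2 m[H→φ0] = [4, 6]
r2 m[H→φ1] = [1, 5]
r2 m[J→φ0] = [0, 0]
r2 m[R→φ0] = [0, 0]
r3 m[φ0→H] = [1, 5]
r3 m[φ0→J] = [7, 5]
r3 m[φ0→R] = [7, 5]
r3 m[φ1→H] = [4, 6]
r3 m[H→φ0] = [4, 6]
r3 m[H→φ1] = [1, 5]
r3 m[J→φ0] = [0, 0]
r3 m[R→φ0] = [0, 0]
r4 m[φ0→H] = [1, 5]
r4 m[φ0→J] = [7, 5]
r4 m[φ0→R] = [7, 5]
r4 m[φ1→H] = [4, 6]
r4 m[H→φ0] = [4, 6]
r4 m[H→φ1] = [1, 5]
r4 m[J→φ0] = [0, 0]
r4 m[R→φ0] = [0, 0]
fixed point reached at round 4
b[J] = ⊗ incoming = [7, 5]

b[J] = [7, 5]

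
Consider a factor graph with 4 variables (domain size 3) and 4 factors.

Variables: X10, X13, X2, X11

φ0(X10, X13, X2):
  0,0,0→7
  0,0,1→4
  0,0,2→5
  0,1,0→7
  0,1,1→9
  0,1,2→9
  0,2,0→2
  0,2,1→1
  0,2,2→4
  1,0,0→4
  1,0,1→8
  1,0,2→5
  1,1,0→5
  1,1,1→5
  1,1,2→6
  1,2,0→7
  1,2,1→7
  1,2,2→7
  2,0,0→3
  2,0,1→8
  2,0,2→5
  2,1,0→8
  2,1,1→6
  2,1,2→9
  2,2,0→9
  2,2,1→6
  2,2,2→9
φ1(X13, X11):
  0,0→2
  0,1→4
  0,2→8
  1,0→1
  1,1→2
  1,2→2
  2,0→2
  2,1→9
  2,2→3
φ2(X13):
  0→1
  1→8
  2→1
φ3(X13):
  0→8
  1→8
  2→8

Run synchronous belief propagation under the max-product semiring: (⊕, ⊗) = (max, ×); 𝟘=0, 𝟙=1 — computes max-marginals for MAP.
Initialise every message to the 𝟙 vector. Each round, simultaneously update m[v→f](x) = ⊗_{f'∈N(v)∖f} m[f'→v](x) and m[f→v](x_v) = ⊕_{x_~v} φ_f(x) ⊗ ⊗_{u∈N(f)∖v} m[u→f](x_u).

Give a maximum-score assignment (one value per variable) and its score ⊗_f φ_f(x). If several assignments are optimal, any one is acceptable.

init: all messages = 𝟙 over 3 values
r1 m[φ0→X10] = [9, 8, 9]
r1 m[φ0→X13] = [8, 9, 9]
r1 m[φ0→X2] = [9, 9, 9]
r1 m[φ1→X13] = [8, 2, 9]
r1 m[φ1→X11] = [2, 9, 8]
r1 m[φ2→X13] = [1, 8, 1]
r1 m[φ3→X13] = [8, 8, 8]
r1 m[X10→φ0] = [1, 1, 1]
r1 m[X13→φ0] = [1, 1, 1]
r1 m[X13→φ1] = [1, 1, 1]
r1 m[X13→φ2] = [1, 1, 1]
r1 m[X13→φ3] = [1, 1, 1]
r1 m[X2→φ0] = [1, 1, 1]
r1 m[X11→φ1] = [1, 1, 1]
r2 m[φ0→X10] = [9, 8, 9]
r2 m[φ0→X13] = [8, 9, 9]
r2 m[φ0→X2] = [9, 9, 9]
r2 m[φ1→X13] = [8, 2, 9]
r2 m[φ1→X11] = [2, 9, 8]
r2 m[φ2→X13] = [1, 8, 1]
r2 m[φ3→X13] = [8, 8, 8]
r2 m[X10→φ0] = [1, 1, 1]
r2 m[X13→φ0] = [64, 128, 72]
r2 m[X13→φ1] = [64, 576, 72]
r2 m[X13→φ2] = [512, 144, 648]
r2 m[X13→φ3] = [64, 144, 81]
r2 m[X2→φ0] = [1, 1, 1]
r2 m[X11→φ1] = [1, 1, 1]
r3 m[φ0→X10] = [1152, 768, 1152]
r3 m[φ0→X13] = [8, 9, 9]
r3 m[φ0→X2] = [1024, 1152, 1152]
r3 m[φ1→X13] = [8, 2, 9]
r3 m[φ1→X11] = [576, 1152, 1152]
r3 m[φ2→X13] = [1, 8, 1]
r3 m[φ3→X13] = [8, 8, 8]
r3 m[X10→φ0] = [1, 1, 1]
r3 m[X13→φ0] = [64, 128, 72]
r3 m[X13→φ1] = [64, 576, 72]
r3 m[X13→φ2] = [512, 144, 648]
r3 m[X13→φ3] = [64, 144, 81]
r3 m[X2→φ0] = [1, 1, 1]
r3 m[X11→φ1] = [1, 1, 1]
r4 m[φ0→X10] = [1152, 768, 1152]
r4 m[φ0→X13] = [8, 9, 9]
r4 m[φ0→X2] = [1024, 1152, 1152]
r4 m[φ1→X13] = [8, 2, 9]
r4 m[φ1→X11] = [576, 1152, 1152]
r4 m[φ2→X13] = [1, 8, 1]
r4 m[φ3→X13] = [8, 8, 8]
r4 m[X10→φ0] = [1, 1, 1]
r4 m[X13→φ0] = [64, 128, 72]
r4 m[X13→φ1] = [64, 576, 72]
r4 m[X13→φ2] = [512, 144, 648]
r4 m[X13→φ3] = [64, 144, 81]
r4 m[X2→φ0] = [1, 1, 1]
r4 m[X11→φ1] = [1, 1, 1]
fixed point reached at round 4
traceback from X10: (X10=0, X13=1, X2=1, X11=1), score=1152

assignment: (X10=0, X13=1, X2=1, X11=1); score = 1152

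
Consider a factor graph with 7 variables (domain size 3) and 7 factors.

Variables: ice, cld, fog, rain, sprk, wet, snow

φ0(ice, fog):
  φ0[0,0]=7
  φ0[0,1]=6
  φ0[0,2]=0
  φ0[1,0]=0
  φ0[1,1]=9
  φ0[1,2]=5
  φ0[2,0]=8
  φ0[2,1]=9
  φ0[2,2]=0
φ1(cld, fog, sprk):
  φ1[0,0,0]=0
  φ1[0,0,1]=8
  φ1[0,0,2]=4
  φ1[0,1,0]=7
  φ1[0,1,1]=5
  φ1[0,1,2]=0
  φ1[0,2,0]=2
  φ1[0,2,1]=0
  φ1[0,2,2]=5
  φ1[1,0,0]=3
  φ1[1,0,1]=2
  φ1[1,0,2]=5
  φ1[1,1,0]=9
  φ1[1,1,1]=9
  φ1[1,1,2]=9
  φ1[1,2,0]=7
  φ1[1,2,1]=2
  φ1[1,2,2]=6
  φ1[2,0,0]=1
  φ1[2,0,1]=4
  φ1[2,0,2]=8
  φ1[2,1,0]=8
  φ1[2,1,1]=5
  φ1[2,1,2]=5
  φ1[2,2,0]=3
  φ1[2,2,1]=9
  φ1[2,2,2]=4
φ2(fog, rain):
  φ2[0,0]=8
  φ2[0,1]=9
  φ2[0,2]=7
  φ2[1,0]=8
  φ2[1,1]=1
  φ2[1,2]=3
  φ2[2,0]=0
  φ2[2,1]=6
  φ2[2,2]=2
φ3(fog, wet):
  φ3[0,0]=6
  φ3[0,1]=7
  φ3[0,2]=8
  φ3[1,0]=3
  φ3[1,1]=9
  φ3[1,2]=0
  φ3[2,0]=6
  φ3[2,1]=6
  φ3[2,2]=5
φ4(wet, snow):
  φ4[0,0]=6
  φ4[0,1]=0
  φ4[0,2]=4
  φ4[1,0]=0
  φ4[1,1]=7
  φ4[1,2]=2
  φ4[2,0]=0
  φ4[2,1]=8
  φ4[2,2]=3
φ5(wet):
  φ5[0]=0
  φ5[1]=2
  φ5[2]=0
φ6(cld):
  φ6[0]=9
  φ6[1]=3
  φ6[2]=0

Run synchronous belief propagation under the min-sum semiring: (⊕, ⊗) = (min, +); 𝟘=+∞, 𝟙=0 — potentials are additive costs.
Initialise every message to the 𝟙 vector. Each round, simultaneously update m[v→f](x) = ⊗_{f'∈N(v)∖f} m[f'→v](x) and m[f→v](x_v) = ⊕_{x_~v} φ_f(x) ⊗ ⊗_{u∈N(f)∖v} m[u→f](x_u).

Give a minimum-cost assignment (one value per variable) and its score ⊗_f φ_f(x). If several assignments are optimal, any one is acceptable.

assignment: (ice=0, cld=2, fog=2, rain=0, sprk=0, wet=2, snow=0); score = 8

init: all messages = 𝟙 over 3 values
r1 m[φ0→ice] = [0, 0, 0]
r1 m[φ0→fog] = [0, 6, 0]
r1 m[φ1→cld] = [0, 2, 1]
r1 m[φ1→fog] = [0, 0, 0]
r1 m[φ1→sprk] = [0, 0, 0]
r1 m[φ2→fog] = [7, 1, 0]
r1 m[φ2→rain] = [0, 1, 2]
r1 m[φ3→fog] = [6, 0, 5]
r1 m[φ3→wet] = [3, 6, 0]
r1 m[φ4→wet] = [0, 0, 0]
r1 m[φ4→snow] = [0, 0, 2]
r1 m[φ5→wet] = [0, 2, 0]
r1 m[φ6→cld] = [9, 3, 0]
r1 m[ice→φ0] = [0, 0, 0]
r1 m[cld→φ1] = [0, 0, 0]
r1 m[cld→φ6] = [0, 0, 0]
r1 m[fog→φ0] = [0, 0, 0]
r1 m[fog→φ1] = [0, 0, 0]
r1 m[fog→φ2] = [0, 0, 0]
r1 m[fog→φ3] = [0, 0, 0]
r1 m[rain→φ2] = [0, 0, 0]
r1 m[sprk→φ1] = [0, 0, 0]
r1 m[wet→φ3] = [0, 0, 0]
r1 m[wet→φ4] = [0, 0, 0]
r1 m[wet→φ5] = [0, 0, 0]
r1 m[snow→φ4] = [0, 0, 0]
r2 m[φ0→ice] = [0, 0, 0]
r2 m[φ0→fog] = [0, 6, 0]
r2 m[φ1→cld] = [0, 2, 1]
r2 m[φ1→fog] = [0, 0, 0]
r2 m[φ1→sprk] = [0, 0, 0]
r2 m[φ2→fog] = [7, 1, 0]
r2 m[φ2→rain] = [0, 1, 2]
r2 m[φ3→fog] = [6, 0, 5]
r2 m[φ3→wet] = [3, 6, 0]
r2 m[φ4→wet] = [0, 0, 0]
r2 m[φ4→snow] = [0, 0, 2]
r2 m[φ5→wet] = [0, 2, 0]
r2 m[φ6→cld] = [9, 3, 0]
r2 m[ice→φ0] = [0, 0, 0]
r2 m[cld→φ1] = [9, 3, 0]
r2 m[cld→φ6] = [0, 2, 1]
r2 m[fog→φ0] = [13, 1, 5]
r2 m[fog→φ1] = [13, 7, 5]
r2 m[fog→φ2] = [6, 6, 5]
r2 m[fog→φ3] = [7, 7, 0]
r2 m[rain→φ2] = [0, 0, 0]
r2 m[sprk→φ1] = [0, 0, 0]
r2 m[wet→φ3] = [0, 2, 0]
r2 m[wet→φ4] = [3, 8, 0]
r2 m[wet→φ5] = [3, 6, 0]
r2 m[snow→φ4] = [0, 0, 0]
r3 m[φ0→ice] = [5, 10, 5]
r3 m[φ0→fog] = [0, 6, 0]
r3 m[φ1→cld] = [5, 7, 8]
r3 m[φ1→fog] = [1, 5, 3]
r3 m[φ1→sprk] = [8, 10, 9]
r3 m[φ2→fog] = [7, 1, 0]
r3 m[φ2→rain] = [5, 7, 7]
r3 m[φ3→fog] = [6, 0, 5]
r3 m[φ3→wet] = [6, 6, 5]
r3 m[φ4→wet] = [0, 0, 0]
r3 m[φ4→snow] = [0, 3, 3]
r3 m[φ5→wet] = [0, 2, 0]
r3 m[φ6→cld] = [9, 3, 0]
r3 m[ice→φ0] = [0, 0, 0]
r3 m[cld→φ1] = [9, 3, 0]
r3 m[cld→φ6] = [0, 2, 1]
r3 m[fog→φ0] = [13, 1, 5]
r3 m[fog→φ1] = [13, 7, 5]
r3 m[fog→φ2] = [6, 6, 5]
r3 m[fog→φ3] = [7, 7, 0]
r3 m[rain→φ2] = [0, 0, 0]
r3 m[sprk→φ1] = [0, 0, 0]
r3 m[wet→φ3] = [0, 2, 0]
r3 m[wet→φ4] = [3, 8, 0]
r3 m[wet→φ5] = [3, 6, 0]
r3 m[snow→φ4] = [0, 0, 0]
r4 m[φ0→ice] = [5, 10, 5]
r4 m[φ0→fog] = [0, 6, 0]
r4 m[φ1→cld] = [5, 7, 8]
r4 m[φ1→fog] = [1, 5, 3]
r4 m[φ1→sprk] = [8, 10, 9]
r4 m[φ2→fog] = [7, 1, 0]
r4 m[φ2→rain] = [5, 7, 7]
r4 m[φ3→fog] = [6, 0, 5]
r4 m[φ3→wet] = [6, 6, 5]
r4 m[φ4→wet] = [0, 0, 0]
r4 m[φ4→snow] = [0, 3, 3]
r4 m[φ5→wet] = [0, 2, 0]
r4 m[φ6→cld] = [9, 3, 0]
r4 m[ice→φ0] = [0, 0, 0]
r4 m[cld→φ1] = [9, 3, 0]
r4 m[cld→φ6] = [5, 7, 8]
r4 m[fog→φ0] = [14, 6, 8]
r4 m[fog→φ1] = [13, 7, 5]
r4 m[fog→φ2] = [7, 11, 8]
r4 m[fog→φ3] = [8, 12, 3]
r4 m[rain→φ2] = [0, 0, 0]
r4 m[sprk→φ1] = [0, 0, 0]
r4 m[wet→φ3] = [0, 2, 0]
r4 m[wet→φ4] = [6, 8, 5]
r4 m[wet→φ5] = [6, 6, 5]
r4 m[snow→φ4] = [0, 0, 0]
r5 m[φ0→ice] = [8, 13, 8]
r5 m[φ0→fog] = [0, 6, 0]
r5 m[φ1→cld] = [5, 7, 8]
r5 m[φ1→fog] = [1, 5, 3]
r5 m[φ1→sprk] = [8, 10, 9]
r5 m[φ2→fog] = [7, 1, 0]
r5 m[φ2→rain] = [8, 12, 10]
r5 m[φ3→fog] = [6, 0, 5]
r5 m[φ3→wet] = [9, 9, 8]
r5 m[φ4→wet] = [0, 0, 0]
r5 m[φ4→snow] = [5, 6, 8]
r5 m[φ5→wet] = [0, 2, 0]
r5 m[φ6→cld] = [9, 3, 0]
r5 m[ice→φ0] = [0, 0, 0]
r5 m[cld→φ1] = [9, 3, 0]
r5 m[cld→φ6] = [5, 7, 8]
r5 m[fog→φ0] = [14, 6, 8]
r5 m[fog→φ1] = [13, 7, 5]
r5 m[fog→φ2] = [7, 11, 8]
r5 m[fog→φ3] = [8, 12, 3]
r5 m[rain→φ2] = [0, 0, 0]
r5 m[sprk→φ1] = [0, 0, 0]
r5 m[wet→φ3] = [0, 2, 0]
r5 m[wet→φ4] = [6, 8, 5]
r5 m[wet→φ5] = [6, 6, 5]
r5 m[snow→φ4] = [0, 0, 0]
r6 m[φ0→ice] = [8, 13, 8]
r6 m[φ0→fog] = [0, 6, 0]
r6 m[φ1→cld] = [5, 7, 8]
r6 m[φ1→fog] = [1, 5, 3]
r6 m[φ1→sprk] = [8, 10, 9]
r6 m[φ2→fog] = [7, 1, 0]
r6 m[φ2→rain] = [8, 12, 10]
r6 m[φ3→fog] = [6, 0, 5]
r6 m[φ3→wet] = [9, 9, 8]
r6 m[φ4→wet] = [0, 0, 0]
r6 m[φ4→snow] = [5, 6, 8]
r6 m[φ5→wet] = [0, 2, 0]
r6 m[φ6→cld] = [9, 3, 0]
r6 m[ice→φ0] = [0, 0, 0]
r6 m[cld→φ1] = [9, 3, 0]
r6 m[cld→φ6] = [5, 7, 8]
r6 m[fog→φ0] = [14, 6, 8]
r6 m[fog→φ1] = [13, 7, 5]
r6 m[fog→φ2] = [7, 11, 8]
r6 m[fog→φ3] = [8, 12, 3]
r6 m[rain→φ2] = [0, 0, 0]
r6 m[sprk→φ1] = [0, 0, 0]
r6 m[wet→φ3] = [0, 2, 0]
r6 m[wet→φ4] = [9, 11, 8]
r6 m[wet→φ5] = [9, 9, 8]
r6 m[snow→φ4] = [0, 0, 0]
r7 m[φ0→ice] = [8, 13, 8]
r7 m[φ0→fog] = [0, 6, 0]
r7 m[φ1→cld] = [5, 7, 8]
r7 m[φ1→fog] = [1, 5, 3]
r7 m[φ1→sprk] = [8, 10, 9]
r7 m[φ2→fog] = [7, 1, 0]
r7 m[φ2→rain] = [8, 12, 10]
r7 m[φ3→fog] = [6, 0, 5]
r7 m[φ3→wet] = [9, 9, 8]
r7 m[φ4→wet] = [0, 0, 0]
r7 m[φ4→snow] = [8, 9, 11]
r7 m[φ5→wet] = [0, 2, 0]
r7 m[φ6→cld] = [9, 3, 0]
r7 m[ice→φ0] = [0, 0, 0]
r7 m[cld→φ1] = [9, 3, 0]
r7 m[cld→φ6] = [5, 7, 8]
r7 m[fog→φ0] = [14, 6, 8]
r7 m[fog→φ1] = [13, 7, 5]
r7 m[fog→φ2] = [7, 11, 8]
r7 m[fog→φ3] = [8, 12, 3]
r7 m[rain→φ2] = [0, 0, 0]
r7 m[sprk→φ1] = [0, 0, 0]
r7 m[wet→φ3] = [0, 2, 0]
r7 m[wet→φ4] = [9, 11, 8]
r7 m[wet→φ5] = [9, 9, 8]
r7 m[snow→φ4] = [0, 0, 0]
r8 m[φ0→ice] = [8, 13, 8]
r8 m[φ0→fog] = [0, 6, 0]
r8 m[φ1→cld] = [5, 7, 8]
r8 m[φ1→fog] = [1, 5, 3]
r8 m[φ1→sprk] = [8, 10, 9]
r8 m[φ2→fog] = [7, 1, 0]
r8 m[φ2→rain] = [8, 12, 10]
r8 m[φ3→fog] = [6, 0, 5]
r8 m[φ3→wet] = [9, 9, 8]
r8 m[φ4→wet] = [0, 0, 0]
r8 m[φ4→snow] = [8, 9, 11]
r8 m[φ5→wet] = [0, 2, 0]
r8 m[φ6→cld] = [9, 3, 0]
r8 m[ice→φ0] = [0, 0, 0]
r8 m[cld→φ1] = [9, 3, 0]
r8 m[cld→φ6] = [5, 7, 8]
r8 m[fog→φ0] = [14, 6, 8]
r8 m[fog→φ1] = [13, 7, 5]
r8 m[fog→φ2] = [7, 11, 8]
r8 m[fog→φ3] = [8, 12, 3]
r8 m[rain→φ2] = [0, 0, 0]
r8 m[sprk→φ1] = [0, 0, 0]
r8 m[wet→φ3] = [0, 2, 0]
r8 m[wet→φ4] = [9, 11, 8]
r8 m[wet→φ5] = [9, 9, 8]
r8 m[snow→φ4] = [0, 0, 0]
fixed point reached at round 8
traceback from ice: (ice=0, cld=2, fog=2, rain=0, sprk=0, wet=2, snow=0), score=8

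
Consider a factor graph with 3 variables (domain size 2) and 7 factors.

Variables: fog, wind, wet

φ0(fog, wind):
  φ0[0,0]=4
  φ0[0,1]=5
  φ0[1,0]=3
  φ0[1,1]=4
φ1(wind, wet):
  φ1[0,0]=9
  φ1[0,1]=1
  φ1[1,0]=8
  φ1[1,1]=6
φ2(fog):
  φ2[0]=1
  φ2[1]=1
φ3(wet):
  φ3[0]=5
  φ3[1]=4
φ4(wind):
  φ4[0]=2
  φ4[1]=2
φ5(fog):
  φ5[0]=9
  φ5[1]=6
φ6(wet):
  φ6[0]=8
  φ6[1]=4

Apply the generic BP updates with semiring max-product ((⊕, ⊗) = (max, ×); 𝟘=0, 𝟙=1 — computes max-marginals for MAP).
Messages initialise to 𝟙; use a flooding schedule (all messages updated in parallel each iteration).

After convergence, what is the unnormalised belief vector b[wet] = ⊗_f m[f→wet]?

init: all messages = 𝟙 over 2 values
r1 m[φ0→fog] = [5, 4]
r1 m[φ0→wind] = [4, 5]
r1 m[φ1→wind] = [9, 8]
r1 m[φ1→wet] = [9, 6]
r1 m[φ2→fog] = [1, 1]
r1 m[φ3→wet] = [5, 4]
r1 m[φ4→wind] = [2, 2]
r1 m[φ5→fog] = [9, 6]
r1 m[φ6→wet] = [8, 4]
r1 m[fog→φ0] = [1, 1]
r1 m[fog→φ2] = [1, 1]
r1 m[fog→φ5] = [1, 1]
r1 m[wind→φ0] = [1, 1]
r1 m[wind→φ1] = [1, 1]
r1 m[wind→φ4] = [1, 1]
r1 m[wet→φ1] = [1, 1]
r1 m[wet→φ3] = [1, 1]
r1 m[wet→φ6] = [1, 1]
r2 m[φ0→fog] = [5, 4]
r2 m[φ0→wind] = [4, 5]
r2 m[φ1→wind] = [9, 8]
r2 m[φ1→wet] = [9, 6]
r2 m[φ2→fog] = [1, 1]
r2 m[φ3→wet] = [5, 4]
r2 m[φ4→wind] = [2, 2]
r2 m[φ5→fog] = [9, 6]
r2 m[φ6→wet] = [8, 4]
r2 m[fog→φ0] = [9, 6]
r2 m[fog→φ2] = [45, 24]
r2 m[fog→φ5] = [5, 4]
r2 m[wind→φ0] = [18, 16]
r2 m[wind→φ1] = [8, 10]
r2 m[wind→φ4] = [36, 40]
r2 m[wet→φ1] = [40, 16]
r2 m[wet→φ3] = [72, 24]
r2 m[wet→φ6] = [45, 24]
r3 m[φ0→fog] = [80, 64]
r3 m[φ0→wind] = [36, 45]
r3 m[φ1→wind] = [360, 320]
r3 m[φ1→wet] = [80, 60]
r3 m[φ2→fog] = [1, 1]
r3 m[φ3→wet] = [5, 4]
r3 m[φ4→wind] = [2, 2]
r3 m[φ5→fog] = [9, 6]
r3 m[φ6→wet] = [8, 4]
r3 m[fog→φ0] = [9, 6]
r3 m[fog→φ2] = [45, 24]
r3 m[fog→φ5] = [5, 4]
r3 m[wind→φ0] = [18, 16]
r3 m[wind→φ1] = [8, 10]
r3 m[wind→φ4] = [36, 40]
r3 m[wet→φ1] = [40, 16]
r3 m[wet→φ3] = [72, 24]
r3 m[wet→φ6] = [45, 24]
r4 m[φ0→fog] = [80, 64]
r4 m[φ0→wind] = [36, 45]
r4 m[φ1→wind] = [360, 320]
r4 m[φ1→wet] = [80, 60]
r4 m[φ2→fog] = [1, 1]
r4 m[φ3→wet] = [5, 4]
r4 m[φ4→wind] = [2, 2]
r4 m[φ5→fog] = [9, 6]
r4 m[φ6→wet] = [8, 4]
r4 m[fog→φ0] = [9, 6]
r4 m[fog→φ2] = [720, 384]
r4 m[fog→φ5] = [80, 64]
r4 m[wind→φ0] = [720, 640]
r4 m[wind→φ1] = [72, 90]
r4 m[wind→φ4] = [12960, 14400]
r4 m[wet→φ1] = [40, 16]
r4 m[wet→φ3] = [640, 240]
r4 m[wet→φ6] = [400, 240]
r5 m[φ0→fog] = [3200, 2560]
r5 m[φ0→wind] = [36, 45]
r5 m[φ1→wind] = [360, 320]
r5 m[φ1→wet] = [720, 540]
r5 m[φ2→fog] = [1, 1]
r5 m[φ3→wet] = [5, 4]
r5 m[φ4→wind] = [2, 2]
r5 m[φ5→fog] = [9, 6]
r5 m[φ6→wet] = [8, 4]
r5 m[fog→φ0] = [9, 6]
r5 m[fog→φ2] = [720, 384]
r5 m[fog→φ5] = [80, 64]
r5 m[wind→φ0] = [720, 640]
r5 m[wind→φ1] = [72, 90]
r5 m[wind→φ4] = [12960, 14400]
r5 m[wet→φ1] = [40, 16]
r5 m[wet→φ3] = [640, 240]
r5 m[wet→φ6] = [400, 240]
r6 m[φ0→fog] = [3200, 2560]
r6 m[φ0→wind] = [36, 45]
r6 m[φ1→wind] = [360, 320]
r6 m[φ1→wet] = [720, 540]
r6 m[φ2→fog] = [1, 1]
r6 m[φ3→wet] = [5, 4]
r6 m[φ4→wind] = [2, 2]
r6 m[φ5→fog] = [9, 6]
r6 m[φ6→wet] = [8, 4]
r6 m[fog→φ0] = [9, 6]
r6 m[fog→φ2] = [28800, 15360]
r6 m[fog→φ5] = [3200, 2560]
r6 m[wind→φ0] = [720, 640]
r6 m[wind→φ1] = [72, 90]
r6 m[wind→φ4] = [12960, 14400]
r6 m[wet→φ1] = [40, 16]
r6 m[wet→φ3] = [5760, 2160]
r6 m[wet→φ6] = [3600, 2160]
r7 m[φ0→fog] = [3200, 2560]
r7 m[φ0→wind] = [36, 45]
r7 m[φ1→wind] = [360, 320]
r7 m[φ1→wet] = [720, 540]
r7 m[φ2→fog] = [1, 1]
r7 m[φ3→wet] = [5, 4]
r7 m[φ4→wind] = [2, 2]
r7 m[φ5→fog] = [9, 6]
r7 m[φ6→wet] = [8, 4]
r7 m[fog→φ0] = [9, 6]
r7 m[fog→φ2] = [28800, 15360]
r7 m[fog→φ5] = [3200, 2560]
r7 m[wind→φ0] = [720, 640]
r7 m[wind→φ1] = [72, 90]
r7 m[wind→φ4] = [12960, 14400]
r7 m[wet→φ1] = [40, 16]
r7 m[wet→φ3] = [5760, 2160]
r7 m[wet→φ6] = [3600, 2160]
fixed point reached at round 7
b[wet] = ⊗ incoming = [28800, 8640]

b[wet] = [28800, 8640]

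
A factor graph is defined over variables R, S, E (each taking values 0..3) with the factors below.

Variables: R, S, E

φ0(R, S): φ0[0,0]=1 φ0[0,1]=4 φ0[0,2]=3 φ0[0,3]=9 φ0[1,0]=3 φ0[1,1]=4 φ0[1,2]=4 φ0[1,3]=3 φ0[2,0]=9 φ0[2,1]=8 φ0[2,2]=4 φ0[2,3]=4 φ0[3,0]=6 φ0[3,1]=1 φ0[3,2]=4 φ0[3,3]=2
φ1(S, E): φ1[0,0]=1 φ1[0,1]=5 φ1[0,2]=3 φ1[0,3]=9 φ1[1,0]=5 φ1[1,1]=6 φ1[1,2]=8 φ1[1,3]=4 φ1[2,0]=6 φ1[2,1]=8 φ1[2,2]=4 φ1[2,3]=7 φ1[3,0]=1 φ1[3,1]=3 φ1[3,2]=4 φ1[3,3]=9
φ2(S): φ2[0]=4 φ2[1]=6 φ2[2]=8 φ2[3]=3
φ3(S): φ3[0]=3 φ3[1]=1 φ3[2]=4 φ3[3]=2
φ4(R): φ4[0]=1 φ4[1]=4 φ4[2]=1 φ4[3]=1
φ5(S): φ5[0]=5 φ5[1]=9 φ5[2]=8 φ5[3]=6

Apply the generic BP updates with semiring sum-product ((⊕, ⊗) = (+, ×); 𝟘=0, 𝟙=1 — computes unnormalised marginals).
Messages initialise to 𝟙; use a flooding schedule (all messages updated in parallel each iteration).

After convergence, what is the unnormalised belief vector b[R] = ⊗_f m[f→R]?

b[R] = [30756, 142576, 47704, 34546]

init: all messages = 𝟙 over 4 values
r1 m[φ0→R] = [17, 14, 25, 13]
r1 m[φ0→S] = [19, 17, 15, 18]
r1 m[φ1→S] = [18, 23, 25, 17]
r1 m[φ1→E] = [13, 22, 19, 29]
r1 m[φ2→S] = [4, 6, 8, 3]
r1 m[φ3→S] = [3, 1, 4, 2]
r1 m[φ4→R] = [1, 4, 1, 1]
r1 m[φ5→S] = [5, 9, 8, 6]
r1 m[R→φ0] = [1, 1, 1, 1]
r1 m[R→φ4] = [1, 1, 1, 1]
r1 m[S→φ0] = [1, 1, 1, 1]
r1 m[S→φ1] = [1, 1, 1, 1]
r1 m[S→φ2] = [1, 1, 1, 1]
r1 m[S→φ3] = [1, 1, 1, 1]
r1 m[S→φ5] = [1, 1, 1, 1]
r1 m[E→φ1] = [1, 1, 1, 1]
r2 m[φ0→R] = [17, 14, 25, 13]
r2 m[φ0→S] = [19, 17, 15, 18]
r2 m[φ1→S] = [18, 23, 25, 17]
r2 m[φ1→E] = [13, 22, 19, 29]
r2 m[φ2→S] = [4, 6, 8, 3]
r2 m[φ3→S] = [3, 1, 4, 2]
r2 m[φ4→R] = [1, 4, 1, 1]
r2 m[φ5→S] = [5, 9, 8, 6]
r2 m[R→φ0] = [1, 4, 1, 1]
r2 m[R→φ4] = [17, 14, 25, 13]
r2 m[S→φ0] = [1080, 1242, 6400, 612]
r2 m[S→φ1] = [1140, 918, 3840, 648]
r2 m[S→φ2] = [5130, 3519, 12000, 3672]
r2 m[S→φ3] = [6840, 21114, 24000, 5508]
r2 m[S→φ5] = [4104, 2346, 12000, 1836]
r2 m[E→φ1] = [1, 1, 1, 1]
r3 m[φ0→R] = [30756, 35644, 47704, 34546]
r3 m[φ0→S] = [28, 29, 27, 27]
r3 m[φ1→S] = [18, 23, 25, 17]
r3 m[φ1→E] = [29418, 43872, 28716, 46644]
r3 m[φ2→S] = [4, 6, 8, 3]
r3 m[φ3→S] = [3, 1, 4, 2]
r3 m[φ4→R] = [1, 4, 1, 1]
r3 m[φ5→S] = [5, 9, 8, 6]
r3 m[R→φ0] = [1, 4, 1, 1]
r3 m[R→φ4] = [17, 14, 25, 13]
r3 m[S→φ0] = [1080, 1242, 6400, 612]
r3 m[S→φ1] = [1140, 918, 3840, 648]
r3 m[S→φ2] = [5130, 3519, 12000, 3672]
r3 m[S→φ3] = [6840, 21114, 24000, 5508]
r3 m[S→φ5] = [4104, 2346, 12000, 1836]
r3 m[E→φ1] = [1, 1, 1, 1]
r4 m[φ0→R] = [30756, 35644, 47704, 34546]
r4 m[φ0→S] = [28, 29, 27, 27]
r4 m[φ1→S] = [18, 23, 25, 17]
r4 m[φ1→E] = [29418, 43872, 28716, 46644]
r4 m[φ2→S] = [4, 6, 8, 3]
r4 m[φ3→S] = [3, 1, 4, 2]
r4 m[φ4→R] = [1, 4, 1, 1]
r4 m[φ5→S] = [5, 9, 8, 6]
r4 m[R→φ0] = [1, 4, 1, 1]
r4 m[R→φ4] = [30756, 35644, 47704, 34546]
r4 m[S→φ0] = [1080, 1242, 6400, 612]
r4 m[S→φ1] = [1680, 1566, 6912, 972]
r4 m[S→φ2] = [7560, 6003, 21600, 5508]
r4 m[S→φ3] = [10080, 36018, 43200, 8262]
r4 m[S→φ5] = [6048, 4002, 21600, 2754]
r4 m[E→φ1] = [1, 1, 1, 1]
r5 m[φ0→R] = [30756, 35644, 47704, 34546]
r5 m[φ0→S] = [28, 29, 27, 27]
r5 m[φ1→S] = [18, 23, 25, 17]
r5 m[φ1→E] = [51954, 76008, 49104, 78516]
r5 m[φ2→S] = [4, 6, 8, 3]
r5 m[φ3→S] = [3, 1, 4, 2]
r5 m[φ4→R] = [1, 4, 1, 1]
r5 m[φ5→S] = [5, 9, 8, 6]
r5 m[R→φ0] = [1, 4, 1, 1]
r5 m[R→φ4] = [30756, 35644, 47704, 34546]
r5 m[S→φ0] = [1080, 1242, 6400, 612]
r5 m[S→φ1] = [1680, 1566, 6912, 972]
r5 m[S→φ2] = [7560, 6003, 21600, 5508]
r5 m[S→φ3] = [10080, 36018, 43200, 8262]
r5 m[S→φ5] = [6048, 4002, 21600, 2754]
r5 m[E→φ1] = [1, 1, 1, 1]
r6 m[φ0→R] = [30756, 35644, 47704, 34546]
r6 m[φ0→S] = [28, 29, 27, 27]
r6 m[φ1→S] = [18, 23, 25, 17]
r6 m[φ1→E] = [51954, 76008, 49104, 78516]
r6 m[φ2→S] = [4, 6, 8, 3]
r6 m[φ3→S] = [3, 1, 4, 2]
r6 m[φ4→R] = [1, 4, 1, 1]
r6 m[φ5→S] = [5, 9, 8, 6]
r6 m[R→φ0] = [1, 4, 1, 1]
r6 m[R→φ4] = [30756, 35644, 47704, 34546]
r6 m[S→φ0] = [1080, 1242, 6400, 612]
r6 m[S→φ1] = [1680, 1566, 6912, 972]
r6 m[S→φ2] = [7560, 6003, 21600, 5508]
r6 m[S→φ3] = [10080, 36018, 43200, 8262]
r6 m[S→φ5] = [6048, 4002, 21600, 2754]
r6 m[E→φ1] = [1, 1, 1, 1]
fixed point reached at round 6
b[R] = ⊗ incoming = [30756, 142576, 47704, 34546]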